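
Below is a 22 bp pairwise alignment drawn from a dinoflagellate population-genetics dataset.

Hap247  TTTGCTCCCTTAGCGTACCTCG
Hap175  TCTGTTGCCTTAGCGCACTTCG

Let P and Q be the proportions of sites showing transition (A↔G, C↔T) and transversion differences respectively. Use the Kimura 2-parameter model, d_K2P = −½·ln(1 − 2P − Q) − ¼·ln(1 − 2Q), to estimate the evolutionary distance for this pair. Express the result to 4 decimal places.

Differing sites — 2:T/C (Ti); 5:C/T (Ti); 7:C/G (Tv); 16:T/C (Ti); 19:C/T (Ti).
Of the 5 differences, 4 transitions and 1 transversion over 22 sites: P = 4/22 = 0.181818, Q = 1/22 = 0.045455.
d = −0.5·ln(0.590909) − 0.25·ln(0.909090) = −0.5·(-0.526093) − 0.25·(-0.095311) = 0.2869.

0.2869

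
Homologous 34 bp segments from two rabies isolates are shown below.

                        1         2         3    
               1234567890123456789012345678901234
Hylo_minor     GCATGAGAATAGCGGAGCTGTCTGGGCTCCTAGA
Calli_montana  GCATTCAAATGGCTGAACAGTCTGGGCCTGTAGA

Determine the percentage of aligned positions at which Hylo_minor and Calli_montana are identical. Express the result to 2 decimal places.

Mismatches occur at site 5 (G/T), site 6 (A/C), site 7 (G/A), site 11 (A/G), site 14 (G/T), site 17 (G/A), site 19 (T/A), site 28 (T/C), site 29 (C/T), site 30 (C/G).
24 of the 34 sites match, so the percent identity is 24/34 × 100 = 70.59%.

70.59%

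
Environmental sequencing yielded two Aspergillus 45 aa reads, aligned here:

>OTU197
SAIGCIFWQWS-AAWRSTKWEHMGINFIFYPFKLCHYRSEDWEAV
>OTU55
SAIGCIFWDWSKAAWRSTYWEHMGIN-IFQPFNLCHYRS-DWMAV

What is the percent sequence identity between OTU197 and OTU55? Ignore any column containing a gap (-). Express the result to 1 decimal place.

88.1%

Excluding the 3 gap columns leaves 42 comparable sites.
The sequences differ at positions 9 (Q/D), 19 (K/Y), 30 (Y/Q), 33 (K/N), 43 (E/M).
37 of the 42 comparable sites match, so the percent identity is 37/42 × 100 = 88.1%.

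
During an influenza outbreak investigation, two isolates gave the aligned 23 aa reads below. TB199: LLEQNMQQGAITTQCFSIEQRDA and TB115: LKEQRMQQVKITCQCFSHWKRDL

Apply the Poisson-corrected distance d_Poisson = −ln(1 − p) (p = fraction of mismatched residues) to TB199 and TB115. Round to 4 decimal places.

The sequences differ at positions 2 (L/K), 5 (N/R), 9 (G/V), 10 (A/K), 13 (T/C), 18 (I/H), 19 (E/W), 20 (Q/K), 23 (A/L).
p = 9/23 = 0.391304.
d = −ln(1 − 0.391304) = −ln(0.608696) = 0.4964.

0.4964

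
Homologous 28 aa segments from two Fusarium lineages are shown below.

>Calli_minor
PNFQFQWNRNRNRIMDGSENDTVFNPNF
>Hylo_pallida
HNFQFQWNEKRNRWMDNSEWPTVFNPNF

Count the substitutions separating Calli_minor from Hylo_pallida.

The sequences differ at positions 1 (P/H), 9 (R/E), 10 (N/K), 14 (I/W), 17 (G/N), 20 (N/W), 21 (D/P).
That gives 7 mismatches out of 28 aligned sites, so the Hamming distance is 7.

7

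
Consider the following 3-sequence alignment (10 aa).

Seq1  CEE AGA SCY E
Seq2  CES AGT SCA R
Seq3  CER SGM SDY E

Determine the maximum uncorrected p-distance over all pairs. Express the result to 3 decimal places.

0.600

Pairwise Hamming distances:
  Seq1 vs Seq2: 4
  Seq1 vs Seq3: 4
  Seq2 vs Seq3: 6
The largest is 6 mismatches, between Seq2 and Seq3; p = 6/10 = 0.600.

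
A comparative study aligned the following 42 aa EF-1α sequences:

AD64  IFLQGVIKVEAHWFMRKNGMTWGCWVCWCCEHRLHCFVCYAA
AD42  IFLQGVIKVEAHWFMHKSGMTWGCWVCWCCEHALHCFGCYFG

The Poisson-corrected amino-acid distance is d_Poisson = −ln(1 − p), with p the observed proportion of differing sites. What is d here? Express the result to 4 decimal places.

The sequences differ at positions 16 (R/H), 18 (N/S), 33 (R/A), 38 (V/G), 41 (A/F), 42 (A/G).
p = 6/42 = 0.142857.
d = −ln(1 − 0.142857) = −ln(0.857143) = 0.1542.

0.1542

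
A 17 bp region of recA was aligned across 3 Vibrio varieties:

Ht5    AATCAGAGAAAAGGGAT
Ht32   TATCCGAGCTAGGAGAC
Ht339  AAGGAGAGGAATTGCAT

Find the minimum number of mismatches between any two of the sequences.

6

Pairwise Hamming distances:
  Ht5 vs Ht32: 7
  Ht5 vs Ht339: 6
  Ht32 vs Ht339: 11
The smallest is 6, between Ht5 and Ht339.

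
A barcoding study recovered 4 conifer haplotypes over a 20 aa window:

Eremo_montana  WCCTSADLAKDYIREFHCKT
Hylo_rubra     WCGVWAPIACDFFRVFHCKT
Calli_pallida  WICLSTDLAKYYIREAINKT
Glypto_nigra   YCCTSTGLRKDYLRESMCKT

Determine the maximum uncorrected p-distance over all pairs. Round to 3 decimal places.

Pairwise Hamming distances:
  Eremo_montana vs Hylo_rubra: 9
  Eremo_montana vs Calli_pallida: 7
  Eremo_montana vs Glypto_nigra: 7
  Hylo_rubra vs Calli_pallida: 15
  Hylo_rubra vs Glypto_nigra: 14
  Calli_pallida vs Glypto_nigra: 10
The largest is 15 mismatches, between Hylo_rubra and Calli_pallida; p = 15/20 = 0.750.

0.750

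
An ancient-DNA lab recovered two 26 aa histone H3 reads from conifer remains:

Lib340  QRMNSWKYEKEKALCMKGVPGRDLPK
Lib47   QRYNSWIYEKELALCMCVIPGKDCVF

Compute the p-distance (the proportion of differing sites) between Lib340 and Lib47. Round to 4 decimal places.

Mismatches occur at site 3 (M→Y), site 7 (K→I), site 12 (K→L), site 17 (K→C), site 18 (G→V), site 19 (V→I), site 22 (R→K), site 24 (L→C), site 25 (P→V), site 26 (K→F).
There are 10 differences over 26 sites, so p = 10/26 = 0.3846.

0.3846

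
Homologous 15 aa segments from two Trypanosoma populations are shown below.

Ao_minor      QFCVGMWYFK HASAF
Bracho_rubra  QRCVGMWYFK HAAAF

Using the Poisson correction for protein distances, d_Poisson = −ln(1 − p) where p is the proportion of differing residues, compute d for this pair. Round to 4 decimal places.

0.1431

Differing sites — 2:F/R; 13:S/A.
p = 2/15 = 0.133333.
d = −ln(1 − 0.133333) = −ln(0.866667) = 0.1431.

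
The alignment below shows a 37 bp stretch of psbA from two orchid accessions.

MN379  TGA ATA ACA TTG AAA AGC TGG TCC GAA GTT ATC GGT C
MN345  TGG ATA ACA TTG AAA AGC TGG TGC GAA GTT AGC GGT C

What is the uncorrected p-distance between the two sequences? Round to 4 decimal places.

0.0811

The sequences differ at positions 3 (A/G), 23 (C/G), 32 (T/G).
There are 3 differences over 37 sites, so p = 3/37 = 0.0811.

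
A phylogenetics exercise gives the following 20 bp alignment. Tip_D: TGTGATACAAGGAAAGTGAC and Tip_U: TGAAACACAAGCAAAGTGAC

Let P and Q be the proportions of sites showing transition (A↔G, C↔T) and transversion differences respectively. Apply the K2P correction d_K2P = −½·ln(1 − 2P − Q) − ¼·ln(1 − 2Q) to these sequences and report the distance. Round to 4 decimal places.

0.2341

Mismatches occur at site 3 (T→A, transversion), site 4 (G→A, transition), site 6 (T→C, transition), site 12 (G→C, transversion).
Of the 4 differences, 2 transitions and 2 transversions over 20 sites: P = 2/20 = 0.100000, Q = 2/20 = 0.100000.
d = −0.5·ln(0.700000) − 0.25·ln(0.800000) = −0.5·(-0.356675) − 0.25·(-0.223144) = 0.2341.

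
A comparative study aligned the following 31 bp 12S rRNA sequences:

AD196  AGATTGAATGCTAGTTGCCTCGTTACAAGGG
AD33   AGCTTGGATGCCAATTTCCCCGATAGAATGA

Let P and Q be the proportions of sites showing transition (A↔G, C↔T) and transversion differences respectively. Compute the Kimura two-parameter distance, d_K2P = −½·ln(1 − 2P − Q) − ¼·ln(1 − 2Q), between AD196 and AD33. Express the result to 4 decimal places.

Differing sites — 3:A/C (Tv); 7:A/G (Ti); 12:T/C (Ti); 14:G/A (Ti); 17:G/T (Tv); 20:T/C (Ti); 23:T/A (Tv); 26:C/G (Tv); 29:G/T (Tv); 31:G/A (Ti).
Of the 10 differences, 5 transitions and 5 transversions over 31 sites: P = 5/31 = 0.161290, Q = 5/31 = 0.161290.
d = −0.5·ln(0.516130) − 0.25·ln(0.677420) = −0.5·(-0.661397) − 0.25·(-0.389464) = 0.4281.

0.4281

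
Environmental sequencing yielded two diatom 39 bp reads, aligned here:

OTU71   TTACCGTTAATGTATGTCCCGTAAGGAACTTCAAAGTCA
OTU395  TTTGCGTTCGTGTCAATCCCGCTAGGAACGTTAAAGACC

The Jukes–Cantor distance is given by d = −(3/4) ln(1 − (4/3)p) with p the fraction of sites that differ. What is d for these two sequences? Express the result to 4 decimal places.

0.4408

Mismatches occur at site 3 (A/T), site 4 (C/G), site 9 (A/C), site 10 (A/G), site 14 (A/C), site 15 (T/A), site 16 (G/A), site 22 (T/C), site 23 (A/T), site 30 (T/G), site 32 (C/T), site 37 (T/A), site 39 (A/C).
p = 13/39 = 0.333333.
d = −0.75 · ln(1 − (4/3)·0.333333) = −0.75 · ln(0.555556) = −0.75 · (-0.587786) = 0.4408.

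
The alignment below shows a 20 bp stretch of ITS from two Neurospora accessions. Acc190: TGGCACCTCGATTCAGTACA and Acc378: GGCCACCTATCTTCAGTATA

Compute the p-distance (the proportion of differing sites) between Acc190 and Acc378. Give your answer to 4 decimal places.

0.3000

The sequences differ at positions 1 (T/G), 3 (G/C), 9 (C/A), 10 (G/T), 11 (A/C), 19 (C/T).
There are 6 differences over 20 sites, so p = 6/20 = 0.3000.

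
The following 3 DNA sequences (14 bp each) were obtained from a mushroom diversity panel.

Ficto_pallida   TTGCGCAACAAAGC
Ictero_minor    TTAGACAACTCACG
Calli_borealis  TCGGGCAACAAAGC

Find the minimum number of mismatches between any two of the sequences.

Pairwise Hamming distances:
  Ficto_pallida vs Ictero_minor: 7
  Ficto_pallida vs Calli_borealis: 2
  Ictero_minor vs Calli_borealis: 7
The smallest is 2, between Ficto_pallida and Calli_borealis.

2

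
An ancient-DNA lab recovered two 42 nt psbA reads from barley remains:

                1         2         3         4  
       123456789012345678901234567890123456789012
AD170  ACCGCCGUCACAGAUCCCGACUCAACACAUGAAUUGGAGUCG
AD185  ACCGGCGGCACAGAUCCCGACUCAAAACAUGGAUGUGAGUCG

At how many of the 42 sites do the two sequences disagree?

Mismatches occur at site 5 (C→G), site 8 (U→G), site 26 (C→A), site 32 (A→G), site 35 (U→G), site 36 (G→U).
That gives 6 mismatches out of 42 aligned sites, so the Hamming distance is 6.

6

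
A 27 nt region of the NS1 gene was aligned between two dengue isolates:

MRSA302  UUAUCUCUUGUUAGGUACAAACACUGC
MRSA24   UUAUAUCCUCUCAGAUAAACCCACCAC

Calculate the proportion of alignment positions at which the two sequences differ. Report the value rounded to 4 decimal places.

Mismatches occur at site 5 (C→A), site 8 (U→C), site 10 (G→C), site 12 (U→C), site 15 (G→A), site 18 (C→A), site 20 (A→C), site 21 (A→C), site 25 (U→C), site 26 (G→A).
There are 10 differences over 27 sites, so p = 10/27 = 0.3704.

0.3704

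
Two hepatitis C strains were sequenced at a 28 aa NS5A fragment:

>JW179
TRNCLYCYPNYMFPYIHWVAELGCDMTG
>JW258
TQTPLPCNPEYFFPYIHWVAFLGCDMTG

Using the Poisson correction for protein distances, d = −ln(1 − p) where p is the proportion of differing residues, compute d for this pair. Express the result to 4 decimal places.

The sequences differ at positions 2 (R/Q), 3 (N/T), 4 (C/P), 6 (Y/P), 8 (Y/N), 10 (N/E), 12 (M/F), 21 (E/F).
p = 8/28 = 0.285714.
d = −ln(1 − 0.285714) = −ln(0.714286) = 0.3365.

0.3365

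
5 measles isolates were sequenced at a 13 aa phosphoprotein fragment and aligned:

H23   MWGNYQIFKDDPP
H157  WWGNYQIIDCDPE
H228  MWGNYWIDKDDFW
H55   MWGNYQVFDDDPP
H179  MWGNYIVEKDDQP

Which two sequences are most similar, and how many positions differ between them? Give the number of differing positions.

Pairwise Hamming distances:
  H23 vs H157: 5
  H23 vs H228: 4
  H23 vs H55: 2
  H23 vs H179: 4
  H157 vs H228: 7
  H157 vs H55: 5
  H157 vs H179: 8
  H228 vs H55: 6
  H228 vs H179: 5
  H55 vs H179: 4
The smallest is 2, between H23 and H55.

2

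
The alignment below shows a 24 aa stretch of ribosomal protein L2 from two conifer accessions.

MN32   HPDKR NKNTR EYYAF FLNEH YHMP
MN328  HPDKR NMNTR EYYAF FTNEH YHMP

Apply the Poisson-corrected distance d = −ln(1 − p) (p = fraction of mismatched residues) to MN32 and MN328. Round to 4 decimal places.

Mismatches occur at site 7 (K→M), site 17 (L→T).
p = 2/24 = 0.083333.
d = −ln(1 − 0.083333) = −ln(0.916667) = 0.0870.

0.0870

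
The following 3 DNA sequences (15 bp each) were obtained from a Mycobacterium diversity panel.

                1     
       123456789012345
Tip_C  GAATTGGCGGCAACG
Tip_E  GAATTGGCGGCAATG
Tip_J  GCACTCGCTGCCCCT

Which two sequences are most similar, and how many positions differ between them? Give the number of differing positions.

Pairwise Hamming distances:
  Tip_C vs Tip_E: 1
  Tip_C vs Tip_J: 7
  Tip_E vs Tip_J: 8
The smallest is 1, between Tip_C and Tip_E.

1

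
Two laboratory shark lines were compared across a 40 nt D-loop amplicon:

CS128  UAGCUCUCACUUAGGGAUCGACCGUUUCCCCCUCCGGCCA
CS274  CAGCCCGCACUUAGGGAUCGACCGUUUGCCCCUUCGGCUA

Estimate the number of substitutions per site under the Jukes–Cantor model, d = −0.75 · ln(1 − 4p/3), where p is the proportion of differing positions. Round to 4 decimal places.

0.1674

Differing sites — 1:U/C; 5:U/C; 7:U/G; 28:C/G; 34:C/U; 39:C/U.
p = 6/40 = 0.150000.
d = −0.75 · ln(1 − (4/3)·0.150000) = −0.75 · ln(0.800000) = −0.75 · (-0.223144) = 0.1674.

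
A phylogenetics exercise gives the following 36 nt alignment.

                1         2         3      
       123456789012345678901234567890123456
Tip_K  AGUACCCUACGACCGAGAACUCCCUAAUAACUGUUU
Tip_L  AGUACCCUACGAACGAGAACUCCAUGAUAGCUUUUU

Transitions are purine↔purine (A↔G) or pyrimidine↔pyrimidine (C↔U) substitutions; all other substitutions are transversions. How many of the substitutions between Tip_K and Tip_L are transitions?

The sequences differ at positions 13 (C/A, transversion), 24 (C/A, transversion), 26 (A/G, transition), 30 (A/G, transition), 33 (G/U, transversion).
Of the 5 differences, 2 transitions and 3 transversions, so the answer is 2.

2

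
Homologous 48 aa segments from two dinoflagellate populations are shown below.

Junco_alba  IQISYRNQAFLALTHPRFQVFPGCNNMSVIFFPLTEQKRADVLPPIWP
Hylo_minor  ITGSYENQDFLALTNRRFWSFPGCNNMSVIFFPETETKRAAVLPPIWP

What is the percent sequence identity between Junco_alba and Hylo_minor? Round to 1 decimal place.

Mismatches occur at site 2 (Q→T), site 3 (I→G), site 6 (R→E), site 9 (A→D), site 15 (H→N), site 16 (P→R), site 19 (Q→W), site 20 (V→S), site 34 (L→E), site 37 (Q→T), site 41 (D→A).
37 of the 48 sites match, so the percent identity is 37/48 × 100 = 77.1%.

77.1%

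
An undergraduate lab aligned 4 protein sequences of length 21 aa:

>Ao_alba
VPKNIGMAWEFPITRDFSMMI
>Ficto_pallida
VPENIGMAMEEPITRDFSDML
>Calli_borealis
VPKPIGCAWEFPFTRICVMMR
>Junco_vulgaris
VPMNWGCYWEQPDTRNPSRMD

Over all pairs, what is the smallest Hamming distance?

Pairwise Hamming distances:
  Ao_alba vs Ficto_pallida: 5
  Ao_alba vs Calli_borealis: 7
  Ao_alba vs Junco_vulgaris: 10
  Ficto_pallida vs Calli_borealis: 11
  Ficto_pallida vs Junco_vulgaris: 11
  Calli_borealis vs Junco_vulgaris: 11
The smallest is 5, between Ao_alba and Ficto_pallida.

5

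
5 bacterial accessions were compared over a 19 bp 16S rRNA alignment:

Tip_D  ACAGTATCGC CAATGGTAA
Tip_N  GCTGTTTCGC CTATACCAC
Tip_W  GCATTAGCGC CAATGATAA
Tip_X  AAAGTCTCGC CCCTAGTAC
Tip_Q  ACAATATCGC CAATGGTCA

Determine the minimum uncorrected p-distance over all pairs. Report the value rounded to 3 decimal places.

Pairwise Hamming distances:
  Tip_D vs Tip_N: 8
  Tip_D vs Tip_W: 4
  Tip_D vs Tip_X: 6
  Tip_D vs Tip_Q: 2
  Tip_N vs Tip_W: 9
  Tip_N vs Tip_X: 8
  Tip_N vs Tip_Q: 10
  Tip_W vs Tip_X: 10
  Tip_W vs Tip_Q: 5
  Tip_X vs Tip_Q: 8
The smallest is 2 mismatches, between Tip_D and Tip_Q; p = 2/19 = 0.105.

0.105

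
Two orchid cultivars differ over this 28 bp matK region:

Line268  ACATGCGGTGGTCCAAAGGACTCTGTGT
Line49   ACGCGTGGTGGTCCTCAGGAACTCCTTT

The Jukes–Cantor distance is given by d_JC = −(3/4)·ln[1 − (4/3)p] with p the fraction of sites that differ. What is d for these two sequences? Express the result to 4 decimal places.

0.5565

Differing sites — 3:A/G; 4:T/C; 6:C/T; 15:A/T; 16:A/C; 21:C/A; 22:T/C; 23:C/T; 24:T/C; 25:G/C; 27:G/T.
p = 11/28 = 0.392857.
d = −0.75 · ln(1 − (4/3)·0.392857) = −0.75 · ln(0.476191) = −0.75 · (-0.741936) = 0.5565.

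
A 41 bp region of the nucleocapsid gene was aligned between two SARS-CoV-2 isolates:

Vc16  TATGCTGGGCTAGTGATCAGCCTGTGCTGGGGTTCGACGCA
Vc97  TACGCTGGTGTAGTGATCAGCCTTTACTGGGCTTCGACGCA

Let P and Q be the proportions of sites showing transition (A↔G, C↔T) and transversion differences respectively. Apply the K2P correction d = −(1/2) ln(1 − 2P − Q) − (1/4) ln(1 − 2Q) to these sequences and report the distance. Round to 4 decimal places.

0.1628

Mismatches occur at site 3 (T↔C, transition), site 9 (G↔T, transversion), site 10 (C↔G, transversion), site 24 (G↔T, transversion), site 26 (G↔A, transition), site 32 (G↔C, transversion).
Of the 6 differences, 2 transitions and 4 transversions over 41 sites: P = 2/41 = 0.048780, Q = 4/41 = 0.097561.
d = −0.5·ln(0.804879) − 0.25·ln(0.804878) = −0.5·(-0.217063) − 0.25·(-0.217065) = 0.1628.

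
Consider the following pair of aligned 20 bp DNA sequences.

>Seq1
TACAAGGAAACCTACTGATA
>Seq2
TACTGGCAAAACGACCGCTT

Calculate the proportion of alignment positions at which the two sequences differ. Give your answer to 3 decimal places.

Mismatches occur at site 4 (A→T), site 5 (A→G), site 7 (G→C), site 11 (C→A), site 13 (T→G), site 16 (T→C), site 18 (A→C), site 20 (A→T).
There are 8 differences over 20 sites, so p = 8/20 = 0.400.

0.400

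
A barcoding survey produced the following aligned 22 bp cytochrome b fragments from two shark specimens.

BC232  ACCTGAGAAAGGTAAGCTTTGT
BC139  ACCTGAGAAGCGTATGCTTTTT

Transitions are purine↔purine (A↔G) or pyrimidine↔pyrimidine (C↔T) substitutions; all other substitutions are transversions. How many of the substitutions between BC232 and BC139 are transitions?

1

Mismatches occur at site 10 (A↔G, transition), site 11 (G↔C, transversion), site 15 (A↔T, transversion), site 21 (G↔T, transversion).
Of the 4 differences, 1 transition and 3 transversions, so the answer is 1.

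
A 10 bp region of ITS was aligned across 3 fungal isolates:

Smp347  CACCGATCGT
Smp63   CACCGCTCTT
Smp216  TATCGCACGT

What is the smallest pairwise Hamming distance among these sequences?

Pairwise Hamming distances:
  Smp347 vs Smp63: 2
  Smp347 vs Smp216: 4
  Smp63 vs Smp216: 4
The smallest is 2, between Smp347 and Smp63.

2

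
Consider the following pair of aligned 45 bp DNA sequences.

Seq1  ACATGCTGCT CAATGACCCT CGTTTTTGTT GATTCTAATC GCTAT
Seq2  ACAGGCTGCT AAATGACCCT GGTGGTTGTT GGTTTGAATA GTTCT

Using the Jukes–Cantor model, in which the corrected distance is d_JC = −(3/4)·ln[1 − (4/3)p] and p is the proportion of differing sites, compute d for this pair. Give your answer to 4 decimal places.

Mismatches occur at site 4 (T↔G), site 11 (C↔A), site 21 (C↔G), site 24 (T↔G), site 25 (T↔G), site 32 (A↔G), site 35 (C↔T), site 36 (T↔G), site 40 (C↔A), site 42 (C↔T), site 44 (A↔C).
p = 11/45 = 0.244444.
d = −0.75 · ln(1 − (4/3)·0.244444) = −0.75 · ln(0.674075) = −0.75 · (-0.394414) = 0.2958.

0.2958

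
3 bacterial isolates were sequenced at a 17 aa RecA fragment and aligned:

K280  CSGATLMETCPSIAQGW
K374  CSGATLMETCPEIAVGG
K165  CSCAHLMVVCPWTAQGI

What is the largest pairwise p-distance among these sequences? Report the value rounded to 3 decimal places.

0.471

Pairwise Hamming distances:
  K280 vs K374: 3
  K280 vs K165: 7
  K374 vs K165: 8
The largest is 8 mismatches, between K374 and K165; p = 8/17 = 0.471.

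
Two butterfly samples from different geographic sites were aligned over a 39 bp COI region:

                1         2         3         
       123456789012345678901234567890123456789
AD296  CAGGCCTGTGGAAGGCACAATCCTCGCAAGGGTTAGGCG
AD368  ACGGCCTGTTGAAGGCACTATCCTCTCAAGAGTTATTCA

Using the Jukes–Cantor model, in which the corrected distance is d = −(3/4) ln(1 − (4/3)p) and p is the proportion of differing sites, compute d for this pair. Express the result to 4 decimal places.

Differing sites — 1:C/A; 2:A/C; 10:G/T; 19:A/T; 26:G/T; 31:G/A; 36:G/T; 37:G/T; 39:G/A.
p = 9/39 = 0.230769.
d = −0.75 · ln(1 − (4/3)·0.230769) = −0.75 · ln(0.692308) = −0.75 · (-0.367724) = 0.2758.

0.2758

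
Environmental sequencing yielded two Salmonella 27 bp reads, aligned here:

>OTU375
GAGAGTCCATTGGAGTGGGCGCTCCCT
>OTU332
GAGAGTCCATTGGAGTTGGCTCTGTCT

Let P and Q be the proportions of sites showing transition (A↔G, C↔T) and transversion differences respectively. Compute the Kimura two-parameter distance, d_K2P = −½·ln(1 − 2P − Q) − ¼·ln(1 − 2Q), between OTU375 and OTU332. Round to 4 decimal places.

0.1652

Differing sites — 17:G/T (Tv); 21:G/T (Tv); 24:C/G (Tv); 25:C/T (Ti).
Of the 4 differences, 1 transition and 3 transversions over 27 sites: P = 1/27 = 0.037037, Q = 3/27 = 0.111111.
d = −0.5·ln(0.814815) − 0.25·ln(0.777778) = −0.5·(-0.204794) − 0.25·(-0.251314) = 0.1652.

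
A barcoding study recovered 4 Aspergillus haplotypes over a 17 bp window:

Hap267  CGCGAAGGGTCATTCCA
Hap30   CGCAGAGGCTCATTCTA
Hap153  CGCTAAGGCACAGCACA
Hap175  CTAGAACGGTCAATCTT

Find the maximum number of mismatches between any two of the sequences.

Pairwise Hamming distances:
  Hap267 vs Hap30: 4
  Hap267 vs Hap153: 6
  Hap267 vs Hap175: 6
  Hap30 vs Hap153: 7
  Hap30 vs Hap175: 8
  Hap153 vs Hap175: 11
The largest is 11, between Hap153 and Hap175.

11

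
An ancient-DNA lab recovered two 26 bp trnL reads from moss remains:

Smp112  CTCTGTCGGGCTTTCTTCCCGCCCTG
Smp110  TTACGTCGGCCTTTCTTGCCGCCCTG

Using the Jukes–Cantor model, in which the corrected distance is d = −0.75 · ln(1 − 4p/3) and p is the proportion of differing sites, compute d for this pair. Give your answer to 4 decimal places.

0.2222

Differing sites — 1:C/T; 3:C/A; 4:T/C; 10:G/C; 18:C/G.
p = 5/26 = 0.192308.
d = −0.75 · ln(1 − (4/3)·0.192308) = −0.75 · ln(0.743589) = −0.75 · (-0.296267) = 0.2222.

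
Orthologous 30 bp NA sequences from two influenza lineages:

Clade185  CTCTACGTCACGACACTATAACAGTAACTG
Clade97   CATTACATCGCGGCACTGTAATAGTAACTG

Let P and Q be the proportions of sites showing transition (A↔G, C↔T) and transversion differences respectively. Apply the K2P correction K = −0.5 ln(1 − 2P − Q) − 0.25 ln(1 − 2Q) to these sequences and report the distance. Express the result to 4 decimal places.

0.3012

The sequences differ at positions 2 (T/A, transversion), 3 (C/T, transition), 7 (G/A, transition), 10 (A/G, transition), 13 (A/G, transition), 18 (A/G, transition), 22 (C/T, transition).
Of the 7 differences, 6 transitions and 1 transversion over 30 sites: P = 6/30 = 0.200000, Q = 1/30 = 0.033333.
d = −0.5·ln(0.566667) − 0.25·ln(0.933334) = −0.5·(-0.567983) − 0.25·(-0.068992) = 0.3012.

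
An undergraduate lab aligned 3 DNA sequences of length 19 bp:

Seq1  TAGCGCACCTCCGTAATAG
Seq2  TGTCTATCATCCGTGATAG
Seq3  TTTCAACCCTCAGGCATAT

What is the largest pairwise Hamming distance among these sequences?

9

Pairwise Hamming distances:
  Seq1 vs Seq2: 7
  Seq1 vs Seq3: 9
  Seq2 vs Seq3: 8
The largest is 9, between Seq1 and Seq3.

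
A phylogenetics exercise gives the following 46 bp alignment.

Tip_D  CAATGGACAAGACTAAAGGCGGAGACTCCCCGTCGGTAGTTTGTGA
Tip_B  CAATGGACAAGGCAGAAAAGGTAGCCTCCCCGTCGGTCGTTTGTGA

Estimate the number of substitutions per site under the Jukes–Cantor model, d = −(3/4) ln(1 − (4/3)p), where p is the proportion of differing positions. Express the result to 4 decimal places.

Differing sites — 12:A/G; 14:T/A; 15:A/G; 18:G/A; 19:G/A; 20:C/G; 22:G/T; 25:A/C; 38:A/C.
p = 9/46 = 0.195652.
d = −0.75 · ln(1 − (4/3)·0.195652) = −0.75 · ln(0.739131) = −0.75 · (-0.302280) = 0.2267.

0.2267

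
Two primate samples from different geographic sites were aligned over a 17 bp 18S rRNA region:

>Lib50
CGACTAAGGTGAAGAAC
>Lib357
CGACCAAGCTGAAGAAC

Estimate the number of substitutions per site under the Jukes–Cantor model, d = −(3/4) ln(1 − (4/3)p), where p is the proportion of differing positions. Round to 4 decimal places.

0.1280

Mismatches occur at site 5 (T/C), site 9 (G/C).
p = 2/17 = 0.117647.
d = −0.75 · ln(1 − (4/3)·0.117647) = −0.75 · ln(0.843137) = −0.75 · (-0.170626) = 0.1280.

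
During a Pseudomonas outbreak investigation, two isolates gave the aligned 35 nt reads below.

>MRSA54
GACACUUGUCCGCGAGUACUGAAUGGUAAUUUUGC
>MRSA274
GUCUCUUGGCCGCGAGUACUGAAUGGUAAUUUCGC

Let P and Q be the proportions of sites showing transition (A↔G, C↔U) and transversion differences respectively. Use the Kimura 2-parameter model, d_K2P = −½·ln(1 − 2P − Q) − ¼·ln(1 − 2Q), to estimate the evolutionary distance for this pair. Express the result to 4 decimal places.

0.1241

The sequences differ at positions 2 (A/U, transversion), 4 (A/U, transversion), 9 (U/G, transversion), 33 (U/C, transition).
Of the 4 differences, 1 transition and 3 transversions over 35 sites: P = 1/35 = 0.028571, Q = 3/35 = 0.085714.
d = −0.5·ln(0.857144) − 0.25·ln(0.828572) = −0.5·(-0.154149) − 0.25·(-0.188052) = 0.1241.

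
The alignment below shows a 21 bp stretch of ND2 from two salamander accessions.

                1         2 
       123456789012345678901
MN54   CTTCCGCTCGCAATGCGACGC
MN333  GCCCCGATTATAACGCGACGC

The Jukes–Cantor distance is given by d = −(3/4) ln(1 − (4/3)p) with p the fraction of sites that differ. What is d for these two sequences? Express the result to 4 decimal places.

The sequences differ at positions 1 (C/G), 2 (T/C), 3 (T/C), 7 (C/A), 9 (C/T), 10 (G/A), 11 (C/T), 14 (T/C).
p = 8/21 = 0.380952.
d = −0.75 · ln(1 − (4/3)·0.380952) = −0.75 · ln(0.492064) = −0.75 · (-0.709146) = 0.5319.

0.5319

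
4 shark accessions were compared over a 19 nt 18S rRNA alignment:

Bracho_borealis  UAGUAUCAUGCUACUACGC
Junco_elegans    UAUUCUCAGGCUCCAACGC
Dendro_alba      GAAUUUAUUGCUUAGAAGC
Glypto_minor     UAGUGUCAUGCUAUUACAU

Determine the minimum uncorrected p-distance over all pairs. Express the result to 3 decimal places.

0.211

Pairwise Hamming distances:
  Bracho_borealis vs Junco_elegans: 5
  Bracho_borealis vs Dendro_alba: 9
  Bracho_borealis vs Glypto_minor: 4
  Junco_elegans vs Dendro_alba: 10
  Junco_elegans vs Glypto_minor: 8
  Dendro_alba vs Glypto_minor: 11
The smallest is 4 mismatches, between Bracho_borealis and Glypto_minor; p = 4/19 = 0.211.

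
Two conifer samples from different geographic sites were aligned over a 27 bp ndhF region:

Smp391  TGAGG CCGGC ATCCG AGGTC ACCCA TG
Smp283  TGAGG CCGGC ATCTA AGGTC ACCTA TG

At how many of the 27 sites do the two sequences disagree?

3

Differing sites — 14:C/T; 15:G/A; 24:C/T.
That gives 3 mismatches out of 27 aligned sites, so the Hamming distance is 3.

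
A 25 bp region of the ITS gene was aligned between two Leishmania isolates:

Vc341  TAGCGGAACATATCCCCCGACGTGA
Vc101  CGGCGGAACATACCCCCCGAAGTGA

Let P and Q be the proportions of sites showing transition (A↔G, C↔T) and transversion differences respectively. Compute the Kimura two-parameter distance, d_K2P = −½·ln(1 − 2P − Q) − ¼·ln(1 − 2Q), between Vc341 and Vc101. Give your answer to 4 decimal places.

Mismatches occur at site 1 (T→C, transition), site 2 (A→G, transition), site 13 (T→C, transition), site 21 (C→A, transversion).
Of the 4 differences, 3 transitions and 1 transversion over 25 sites: P = 3/25 = 0.120000, Q = 1/25 = 0.040000.
d = −0.5·ln(0.720000) − 0.25·ln(0.920000) = −0.5·(-0.328504) − 0.25·(-0.083382) = 0.1851.

0.1851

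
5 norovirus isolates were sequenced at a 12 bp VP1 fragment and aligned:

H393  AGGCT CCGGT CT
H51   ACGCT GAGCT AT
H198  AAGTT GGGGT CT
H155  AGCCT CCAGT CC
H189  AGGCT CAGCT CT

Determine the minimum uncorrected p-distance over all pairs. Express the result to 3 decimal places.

0.167

Pairwise Hamming distances:
  H393 vs H51: 5
  H393 vs H198: 4
  H393 vs H155: 3
  H393 vs H189: 2
  H51 vs H198: 5
  H51 vs H155: 8
  H51 vs H189: 3
  H198 vs H155: 7
  H198 vs H189: 5
  H155 vs H189: 5
The smallest is 2 mismatches, between H393 and H189; p = 2/12 = 0.167.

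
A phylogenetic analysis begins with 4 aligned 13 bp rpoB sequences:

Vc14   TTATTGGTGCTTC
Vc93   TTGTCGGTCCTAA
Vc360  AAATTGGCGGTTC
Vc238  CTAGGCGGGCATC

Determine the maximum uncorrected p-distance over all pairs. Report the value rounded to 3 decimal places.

0.769

Pairwise Hamming distances:
  Vc14 vs Vc93: 5
  Vc14 vs Vc360: 4
  Vc14 vs Vc238: 6
  Vc93 vs Vc360: 9
  Vc93 vs Vc238: 10
  Vc360 vs Vc238: 8
The largest is 10 mismatches, between Vc93 and Vc238; p = 10/13 = 0.769.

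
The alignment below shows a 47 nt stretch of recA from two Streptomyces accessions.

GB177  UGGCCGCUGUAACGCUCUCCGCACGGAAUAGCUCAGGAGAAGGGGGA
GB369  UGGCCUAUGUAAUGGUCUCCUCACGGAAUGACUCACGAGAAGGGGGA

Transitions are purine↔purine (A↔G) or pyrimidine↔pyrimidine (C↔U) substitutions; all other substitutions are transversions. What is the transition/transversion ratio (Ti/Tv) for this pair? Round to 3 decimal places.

Mismatches occur at site 6 (G/U, transversion), site 7 (C/A, transversion), site 13 (C/U, transition), site 15 (C/G, transversion), site 21 (G/U, transversion), site 30 (A/G, transition), site 31 (G/A, transition), site 36 (G/C, transversion).
Of the 8 differences, 3 transitions and 5 transversions, so Ti/Tv = 3/5 = 0.600.

0.600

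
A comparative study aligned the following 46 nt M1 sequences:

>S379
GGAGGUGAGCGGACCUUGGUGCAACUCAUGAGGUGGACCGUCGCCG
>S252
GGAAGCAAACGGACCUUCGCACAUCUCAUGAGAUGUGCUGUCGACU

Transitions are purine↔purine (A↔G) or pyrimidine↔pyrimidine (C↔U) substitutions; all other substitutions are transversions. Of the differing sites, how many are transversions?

Mismatches occur at site 4 (G→A, transition), site 6 (U→C, transition), site 7 (G→A, transition), site 9 (G→A, transition), site 18 (G→C, transversion), site 20 (U→C, transition), site 21 (G→A, transition), site 24 (A→U, transversion), site 33 (G→A, transition), site 36 (G→U, transversion), site 37 (A→G, transition), site 39 (C→U, transition), site 44 (C→A, transversion), site 46 (G→U, transversion).
Of the 14 differences, 9 transitions and 5 transversions, so the answer is 5.

5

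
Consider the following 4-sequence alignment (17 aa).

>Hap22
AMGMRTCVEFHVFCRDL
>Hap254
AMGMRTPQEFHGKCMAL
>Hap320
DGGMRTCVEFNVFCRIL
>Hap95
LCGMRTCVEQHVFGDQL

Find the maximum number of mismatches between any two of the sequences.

Pairwise Hamming distances:
  Hap22 vs Hap254: 6
  Hap22 vs Hap320: 4
  Hap22 vs Hap95: 6
  Hap254 vs Hap320: 9
  Hap254 vs Hap95: 10
  Hap320 vs Hap95: 7
The largest is 10, between Hap254 and Hap95.

10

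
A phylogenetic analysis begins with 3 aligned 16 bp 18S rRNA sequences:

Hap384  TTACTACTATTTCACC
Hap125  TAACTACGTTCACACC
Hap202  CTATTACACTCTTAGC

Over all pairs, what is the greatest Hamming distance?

8

Pairwise Hamming distances:
  Hap384 vs Hap125: 5
  Hap384 vs Hap202: 7
  Hap125 vs Hap202: 8
The largest is 8, between Hap125 and Hap202.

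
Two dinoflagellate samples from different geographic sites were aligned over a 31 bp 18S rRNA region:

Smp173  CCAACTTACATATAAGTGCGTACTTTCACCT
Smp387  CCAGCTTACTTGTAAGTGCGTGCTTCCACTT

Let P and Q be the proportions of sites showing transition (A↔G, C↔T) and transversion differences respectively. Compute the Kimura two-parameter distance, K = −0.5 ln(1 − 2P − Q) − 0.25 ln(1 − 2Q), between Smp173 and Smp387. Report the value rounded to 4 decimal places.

0.2358

The sequences differ at positions 4 (A/G, transition), 10 (A/T, transversion), 12 (A/G, transition), 22 (A/G, transition), 26 (T/C, transition), 30 (C/T, transition).
Of the 6 differences, 5 transitions and 1 transversion over 31 sites: P = 5/31 = 0.161290, Q = 1/31 = 0.032258.
d = −0.5·ln(0.645162) − 0.25·ln(0.935484) = −0.5·(-0.438254) − 0.25·(-0.066691) = 0.2358.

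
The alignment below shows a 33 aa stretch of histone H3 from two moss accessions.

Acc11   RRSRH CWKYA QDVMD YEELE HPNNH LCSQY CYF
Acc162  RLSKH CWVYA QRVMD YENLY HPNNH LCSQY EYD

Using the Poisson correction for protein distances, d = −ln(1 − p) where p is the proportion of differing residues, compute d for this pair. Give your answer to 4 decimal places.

Mismatches occur at site 2 (R→L), site 4 (R→K), site 8 (K→V), site 12 (D→R), site 18 (E→N), site 20 (E→Y), site 31 (C→E), site 33 (F→D).
p = 8/33 = 0.242424.
d = −ln(1 − 0.242424) = −ln(0.757576) = 0.2776.

0.2776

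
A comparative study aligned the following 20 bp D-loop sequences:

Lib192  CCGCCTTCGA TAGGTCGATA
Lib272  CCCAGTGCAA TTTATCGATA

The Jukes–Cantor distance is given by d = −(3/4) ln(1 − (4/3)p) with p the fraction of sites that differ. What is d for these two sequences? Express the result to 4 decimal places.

0.5716

Mismatches occur at site 3 (G↔C), site 4 (C↔A), site 5 (C↔G), site 7 (T↔G), site 9 (G↔A), site 12 (A↔T), site 13 (G↔T), site 14 (G↔A).
p = 8/20 = 0.400000.
d = −0.75 · ln(1 − (4/3)·0.400000) = −0.75 · ln(0.466667) = −0.75 · (-0.762139) = 0.5716.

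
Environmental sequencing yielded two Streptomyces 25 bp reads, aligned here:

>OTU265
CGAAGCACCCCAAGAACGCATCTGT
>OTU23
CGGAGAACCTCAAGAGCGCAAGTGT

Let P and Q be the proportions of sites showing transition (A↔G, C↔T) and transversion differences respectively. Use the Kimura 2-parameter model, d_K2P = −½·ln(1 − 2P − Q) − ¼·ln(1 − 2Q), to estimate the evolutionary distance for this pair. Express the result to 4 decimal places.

0.2918

The sequences differ at positions 3 (A/G, transition), 6 (C/A, transversion), 10 (C/T, transition), 16 (A/G, transition), 21 (T/A, transversion), 22 (C/G, transversion).
Of the 6 differences, 3 transitions and 3 transversions over 25 sites: P = 3/25 = 0.120000, Q = 3/25 = 0.120000.
d = −0.5·ln(0.640000) − 0.25·ln(0.760000) = −0.5·(-0.446287) − 0.25·(-0.274437) = 0.2918.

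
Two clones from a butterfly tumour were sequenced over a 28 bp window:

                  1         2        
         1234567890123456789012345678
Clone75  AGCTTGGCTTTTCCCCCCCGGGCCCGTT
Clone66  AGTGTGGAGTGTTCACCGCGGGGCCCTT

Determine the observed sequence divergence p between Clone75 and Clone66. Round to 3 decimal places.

Differing sites — 3:C/T; 4:T/G; 8:C/A; 9:T/G; 11:T/G; 13:C/T; 15:C/A; 18:C/G; 23:C/G; 26:G/C.
There are 10 differences over 28 sites, so p = 10/28 = 0.357.

0.357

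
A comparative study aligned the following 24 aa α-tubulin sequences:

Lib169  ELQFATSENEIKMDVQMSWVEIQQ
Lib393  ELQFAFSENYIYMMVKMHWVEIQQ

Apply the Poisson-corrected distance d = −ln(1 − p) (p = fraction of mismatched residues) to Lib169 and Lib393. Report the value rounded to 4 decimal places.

Differing sites — 6:T/F; 10:E/Y; 12:K/Y; 14:D/M; 16:Q/K; 18:S/H.
p = 6/24 = 0.250000.
d = −ln(1 − 0.250000) = −ln(0.750000) = 0.2877.

0.2877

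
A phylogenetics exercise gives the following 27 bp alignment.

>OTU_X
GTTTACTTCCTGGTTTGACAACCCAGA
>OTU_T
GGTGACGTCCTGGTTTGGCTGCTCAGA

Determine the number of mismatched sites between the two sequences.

7

Mismatches occur at site 2 (T↔G), site 4 (T↔G), site 7 (T↔G), site 18 (A↔G), site 20 (A↔T), site 21 (A↔G), site 23 (C↔T).
That gives 7 mismatches out of 27 aligned sites, so the Hamming distance is 7.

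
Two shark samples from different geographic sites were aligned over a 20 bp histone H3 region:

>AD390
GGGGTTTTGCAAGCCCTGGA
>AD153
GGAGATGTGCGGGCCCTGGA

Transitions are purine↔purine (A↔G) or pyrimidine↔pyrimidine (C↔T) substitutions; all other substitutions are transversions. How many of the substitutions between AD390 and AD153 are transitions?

Differing sites — 3:G/A (Ti); 5:T/A (Tv); 7:T/G (Tv); 11:A/G (Ti); 12:A/G (Ti).
Of the 5 differences, 3 transitions and 2 transversions, so the answer is 3.

3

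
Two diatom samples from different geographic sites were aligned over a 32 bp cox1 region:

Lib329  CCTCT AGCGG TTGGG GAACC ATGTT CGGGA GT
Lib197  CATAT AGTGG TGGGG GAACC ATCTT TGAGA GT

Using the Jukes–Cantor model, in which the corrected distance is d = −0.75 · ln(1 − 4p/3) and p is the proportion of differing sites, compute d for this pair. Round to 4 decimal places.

The sequences differ at positions 2 (C/A), 4 (C/A), 8 (C/T), 12 (T/G), 23 (G/C), 26 (C/T), 28 (G/A).
p = 7/32 = 0.218750.
d = −0.75 · ln(1 − (4/3)·0.218750) = −0.75 · ln(0.708333) = −0.75 · (-0.344841) = 0.2586.

0.2586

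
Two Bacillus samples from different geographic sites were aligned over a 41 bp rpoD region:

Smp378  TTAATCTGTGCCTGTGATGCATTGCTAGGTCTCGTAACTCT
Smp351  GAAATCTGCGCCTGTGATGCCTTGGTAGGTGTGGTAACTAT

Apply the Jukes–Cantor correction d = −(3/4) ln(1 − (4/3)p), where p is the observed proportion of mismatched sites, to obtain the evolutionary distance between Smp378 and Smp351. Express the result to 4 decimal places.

0.2260

Differing sites — 1:T/G; 2:T/A; 9:T/C; 21:A/C; 25:C/G; 31:C/G; 33:C/G; 40:C/A.
p = 8/41 = 0.195122.
d = −0.75 · ln(1 − (4/3)·0.195122) = −0.75 · ln(0.739837) = −0.75 · (-0.301325) = 0.2260.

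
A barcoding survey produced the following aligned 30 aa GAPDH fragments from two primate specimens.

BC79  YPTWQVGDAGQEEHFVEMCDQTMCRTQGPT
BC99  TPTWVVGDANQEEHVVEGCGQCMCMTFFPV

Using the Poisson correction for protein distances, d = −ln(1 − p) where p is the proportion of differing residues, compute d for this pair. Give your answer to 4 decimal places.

0.4568

Mismatches occur at site 1 (Y→T), site 5 (Q→V), site 10 (G→N), site 15 (F→V), site 18 (M→G), site 20 (D→G), site 22 (T→C), site 25 (R→M), site 27 (Q→F), site 28 (G→F), site 30 (T→V).
p = 11/30 = 0.366667.
d = −ln(1 − 0.366667) = −ln(0.633333) = 0.4568.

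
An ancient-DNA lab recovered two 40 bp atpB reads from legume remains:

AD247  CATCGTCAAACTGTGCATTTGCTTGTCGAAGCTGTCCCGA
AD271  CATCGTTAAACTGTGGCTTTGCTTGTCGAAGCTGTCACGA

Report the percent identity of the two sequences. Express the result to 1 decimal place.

90.0%

Differing sites — 7:C/T; 16:C/G; 17:A/C; 37:C/A.
36 of the 40 sites match, so the percent identity is 36/40 × 100 = 90.0%.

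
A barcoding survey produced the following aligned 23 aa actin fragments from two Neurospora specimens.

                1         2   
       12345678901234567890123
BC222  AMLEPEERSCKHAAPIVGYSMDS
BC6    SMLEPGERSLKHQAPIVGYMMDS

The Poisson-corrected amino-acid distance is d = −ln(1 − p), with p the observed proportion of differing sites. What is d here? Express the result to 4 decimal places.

Mismatches occur at site 1 (A→S), site 6 (E→G), site 10 (C→L), site 13 (A→Q), site 20 (S→M).
p = 5/23 = 0.217391.
d = −ln(1 − 0.217391) = −ln(0.782609) = 0.2451.

0.2451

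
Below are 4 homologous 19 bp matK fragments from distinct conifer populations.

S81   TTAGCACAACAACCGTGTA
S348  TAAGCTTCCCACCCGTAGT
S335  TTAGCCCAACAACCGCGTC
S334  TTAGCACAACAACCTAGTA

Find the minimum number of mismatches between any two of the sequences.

Pairwise Hamming distances:
  S81 vs S348: 9
  S81 vs S335: 3
  S81 vs S334: 2
  S348 vs S335: 10
  S348 vs S334: 11
  S335 vs S334: 4
The smallest is 2, between S81 and S334.

2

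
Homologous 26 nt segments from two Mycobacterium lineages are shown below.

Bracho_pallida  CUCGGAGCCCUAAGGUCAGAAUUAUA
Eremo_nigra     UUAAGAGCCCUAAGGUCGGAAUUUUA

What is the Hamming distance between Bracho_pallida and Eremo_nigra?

Differing sites — 1:C/U; 3:C/A; 4:G/A; 18:A/G; 24:A/U.
That gives 5 mismatches out of 26 aligned sites, so the Hamming distance is 5.

5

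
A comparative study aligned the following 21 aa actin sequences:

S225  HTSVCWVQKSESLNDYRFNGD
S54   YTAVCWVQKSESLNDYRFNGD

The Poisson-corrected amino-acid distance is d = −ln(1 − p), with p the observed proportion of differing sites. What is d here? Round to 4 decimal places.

0.1001

The sequences differ at positions 1 (H/Y), 3 (S/A).
p = 2/21 = 0.095238.
d = −ln(1 − 0.095238) = −ln(0.904762) = 0.1001.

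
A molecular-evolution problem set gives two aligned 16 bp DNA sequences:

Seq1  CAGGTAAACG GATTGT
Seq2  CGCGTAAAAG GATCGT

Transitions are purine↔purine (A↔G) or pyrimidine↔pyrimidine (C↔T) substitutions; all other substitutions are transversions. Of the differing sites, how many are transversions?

2

The sequences differ at positions 2 (A/G, transition), 3 (G/C, transversion), 9 (C/A, transversion), 14 (T/C, transition).
Of the 4 differences, 2 transitions and 2 transversions, so the answer is 2.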